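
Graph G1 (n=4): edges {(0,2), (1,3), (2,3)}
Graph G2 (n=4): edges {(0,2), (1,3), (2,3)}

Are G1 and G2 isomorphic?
Yes, isomorphic

The graphs are isomorphic.
One valid mapping φ: V(G1) → V(G2): 0→0, 1→1, 2→2, 3→3

Verify φ preserves adjacency — for each edge of G1, its image is an edge of G2:
  (0,2) → (φ(0),φ(2)) = (0,2) ∈ E(G2) ✓
  (1,3) → (φ(1),φ(3)) = (1,3) ∈ E(G2) ✓
  (2,3) → (φ(2),φ(3)) = (2,3) ∈ E(G2) ✓
All 3 edges of G1 map to edges of G2, and |E(G1)| = |E(G2)| = 3, so φ is a bijection on edges as well as vertices. Hence G1 ≅ G2.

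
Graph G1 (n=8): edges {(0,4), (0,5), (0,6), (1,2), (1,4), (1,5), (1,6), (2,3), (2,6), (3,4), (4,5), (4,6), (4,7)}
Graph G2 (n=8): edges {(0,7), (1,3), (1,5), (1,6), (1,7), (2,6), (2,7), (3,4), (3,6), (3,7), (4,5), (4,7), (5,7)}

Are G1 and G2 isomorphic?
Yes, isomorphic

The graphs are isomorphic.
One valid mapping φ: V(G1) → V(G2): 0→5, 1→3, 2→6, 3→2, 4→7, 5→4, 6→1, 7→0

Verify φ preserves adjacency — for each edge of G1, its image is an edge of G2:
  (0,4) → (φ(0),φ(4)) = (5,7) ∈ E(G2) ✓
  (0,5) → (φ(0),φ(5)) = (4,5) ∈ E(G2) ✓
  (0,6) → (φ(0),φ(6)) = (1,5) ∈ E(G2) ✓
  (1,2) → (φ(1),φ(2)) = (3,6) ∈ E(G2) ✓
  (1,4) → (φ(1),φ(4)) = (3,7) ∈ E(G2) ✓
  (1,5) → (φ(1),φ(5)) = (3,4) ∈ E(G2) ✓
  (1,6) → (φ(1),φ(6)) = (1,3) ∈ E(G2) ✓
  (2,3) → (φ(2),φ(3)) = (2,6) ∈ E(G2) ✓
  (2,6) → (φ(2),φ(6)) = (1,6) ∈ E(G2) ✓
  (3,4) → (φ(3),φ(4)) = (2,7) ∈ E(G2) ✓
  (4,5) → (φ(4),φ(5)) = (4,7) ∈ E(G2) ✓
  (4,6) → (φ(4),φ(6)) = (1,7) ∈ E(G2) ✓
  (4,7) → (φ(4),φ(7)) = (0,7) ∈ E(G2) ✓
All 13 edges of G1 map to edges of G2, and |E(G1)| = |E(G2)| = 13, so φ is a bijection on edges as well as vertices. Hence G1 ≅ G2.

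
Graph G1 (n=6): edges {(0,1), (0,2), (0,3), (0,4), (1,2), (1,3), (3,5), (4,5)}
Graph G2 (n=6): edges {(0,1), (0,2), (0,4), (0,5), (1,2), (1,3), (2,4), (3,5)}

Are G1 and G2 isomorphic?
Yes, isomorphic

The graphs are isomorphic.
One valid mapping φ: V(G1) → V(G2): 0→0, 1→2, 2→4, 3→1, 4→5, 5→3

Verify φ preserves adjacency — for each edge of G1, its image is an edge of G2:
  (0,1) → (φ(0),φ(1)) = (0,2) ∈ E(G2) ✓
  (0,2) → (φ(0),φ(2)) = (0,4) ∈ E(G2) ✓
  (0,3) → (φ(0),φ(3)) = (0,1) ∈ E(G2) ✓
  (0,4) → (φ(0),φ(4)) = (0,5) ∈ E(G2) ✓
  (1,2) → (φ(1),φ(2)) = (2,4) ∈ E(G2) ✓
  (1,3) → (φ(1),φ(3)) = (1,2) ∈ E(G2) ✓
  (3,5) → (φ(3),φ(5)) = (1,3) ∈ E(G2) ✓
  (4,5) → (φ(4),φ(5)) = (3,5) ∈ E(G2) ✓
All 8 edges of G1 map to edges of G2, and |E(G1)| = |E(G2)| = 8, so φ is a bijection on edges as well as vertices. Hence G1 ≅ G2.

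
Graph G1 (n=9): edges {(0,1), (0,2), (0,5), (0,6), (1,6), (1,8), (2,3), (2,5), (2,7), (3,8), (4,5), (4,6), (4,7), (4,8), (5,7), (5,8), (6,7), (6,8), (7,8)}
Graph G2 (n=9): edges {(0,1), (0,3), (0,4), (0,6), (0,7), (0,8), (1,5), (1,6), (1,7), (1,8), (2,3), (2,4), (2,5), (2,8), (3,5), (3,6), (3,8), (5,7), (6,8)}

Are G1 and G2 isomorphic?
Yes, isomorphic

The graphs are isomorphic.
One valid mapping φ: V(G1) → V(G2): 0→5, 1→7, 2→2, 3→4, 4→6, 5→3, 6→1, 7→8, 8→0

Verify φ preserves adjacency — for each edge of G1, its image is an edge of G2:
  (0,1) → (φ(0),φ(1)) = (5,7) ∈ E(G2) ✓
  (0,2) → (φ(0),φ(2)) = (2,5) ∈ E(G2) ✓
  (0,5) → (φ(0),φ(5)) = (3,5) ∈ E(G2) ✓
  (0,6) → (φ(0),φ(6)) = (1,5) ∈ E(G2) ✓
  (1,6) → (φ(1),φ(6)) = (1,7) ∈ E(G2) ✓
  (1,8) → (φ(1),φ(8)) = (0,7) ∈ E(G2) ✓
  (2,3) → (φ(2),φ(3)) = (2,4) ∈ E(G2) ✓
  (2,5) → (φ(2),φ(5)) = (2,3) ∈ E(G2) ✓
  (2,7) → (φ(2),φ(7)) = (2,8) ∈ E(G2) ✓
  (3,8) → (φ(3),φ(8)) = (0,4) ∈ E(G2) ✓
  (4,5) → (φ(4),φ(5)) = (3,6) ∈ E(G2) ✓
  (4,6) → (φ(4),φ(6)) = (1,6) ∈ E(G2) ✓
  (4,7) → (φ(4),φ(7)) = (6,8) ∈ E(G2) ✓
  (4,8) → (φ(4),φ(8)) = (0,6) ∈ E(G2) ✓
  (5,7) → (φ(5),φ(7)) = (3,8) ∈ E(G2) ✓
  (5,8) → (φ(5),φ(8)) = (0,3) ∈ E(G2) ✓
  (6,7) → (φ(6),φ(7)) = (1,8) ∈ E(G2) ✓
  (6,8) → (φ(6),φ(8)) = (0,1) ∈ E(G2) ✓
  (7,8) → (φ(7),φ(8)) = (0,8) ∈ E(G2) ✓
All 19 edges of G1 map to edges of G2, and |E(G1)| = |E(G2)| = 19, so φ is a bijection on edges as well as vertices. Hence G1 ≅ G2.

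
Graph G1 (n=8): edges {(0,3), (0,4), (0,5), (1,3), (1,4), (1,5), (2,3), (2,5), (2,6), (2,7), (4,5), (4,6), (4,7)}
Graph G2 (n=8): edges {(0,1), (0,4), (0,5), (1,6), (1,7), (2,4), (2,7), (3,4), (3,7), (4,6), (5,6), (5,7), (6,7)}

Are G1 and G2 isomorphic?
Yes, isomorphic

The graphs are isomorphic.
One valid mapping φ: V(G1) → V(G2): 0→1, 1→5, 2→4, 3→0, 4→7, 5→6, 6→3, 7→2

Verify φ preserves adjacency — for each edge of G1, its image is an edge of G2:
  (0,3) → (φ(0),φ(3)) = (0,1) ∈ E(G2) ✓
  (0,4) → (φ(0),φ(4)) = (1,7) ∈ E(G2) ✓
  (0,5) → (φ(0),φ(5)) = (1,6) ∈ E(G2) ✓
  (1,3) → (φ(1),φ(3)) = (0,5) ∈ E(G2) ✓
  (1,4) → (φ(1),φ(4)) = (5,7) ∈ E(G2) ✓
  (1,5) → (φ(1),φ(5)) = (5,6) ∈ E(G2) ✓
  (2,3) → (φ(2),φ(3)) = (0,4) ∈ E(G2) ✓
  (2,5) → (φ(2),φ(5)) = (4,6) ∈ E(G2) ✓
  (2,6) → (φ(2),φ(6)) = (3,4) ∈ E(G2) ✓
  (2,7) → (φ(2),φ(7)) = (2,4) ∈ E(G2) ✓
  (4,5) → (φ(4),φ(5)) = (6,7) ∈ E(G2) ✓
  (4,6) → (φ(4),φ(6)) = (3,7) ∈ E(G2) ✓
  (4,7) → (φ(4),φ(7)) = (2,7) ∈ E(G2) ✓
All 13 edges of G1 map to edges of G2, and |E(G1)| = |E(G2)| = 13, so φ is a bijection on edges as well as vertices. Hence G1 ≅ G2.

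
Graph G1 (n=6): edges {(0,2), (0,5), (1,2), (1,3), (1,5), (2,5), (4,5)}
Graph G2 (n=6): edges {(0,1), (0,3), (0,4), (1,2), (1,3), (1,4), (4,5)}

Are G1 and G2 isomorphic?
Yes, isomorphic

The graphs are isomorphic.
One valid mapping φ: V(G1) → V(G2): 0→3, 1→4, 2→0, 3→5, 4→2, 5→1

Verify φ preserves adjacency — for each edge of G1, its image is an edge of G2:
  (0,2) → (φ(0),φ(2)) = (0,3) ∈ E(G2) ✓
  (0,5) → (φ(0),φ(5)) = (1,3) ∈ E(G2) ✓
  (1,2) → (φ(1),φ(2)) = (0,4) ∈ E(G2) ✓
  (1,3) → (φ(1),φ(3)) = (4,5) ∈ E(G2) ✓
  (1,5) → (φ(1),φ(5)) = (1,4) ∈ E(G2) ✓
  (2,5) → (φ(2),φ(5)) = (0,1) ∈ E(G2) ✓
  (4,5) → (φ(4),φ(5)) = (1,2) ∈ E(G2) ✓
All 7 edges of G1 map to edges of G2, and |E(G1)| = |E(G2)| = 7, so φ is a bijection on edges as well as vertices. Hence G1 ≅ G2.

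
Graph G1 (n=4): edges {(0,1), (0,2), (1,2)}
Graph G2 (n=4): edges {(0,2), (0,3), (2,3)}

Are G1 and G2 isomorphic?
Yes, isomorphic

The graphs are isomorphic.
One valid mapping φ: V(G1) → V(G2): 0→0, 1→2, 2→3, 3→1

Verify φ preserves adjacency — for each edge of G1, its image is an edge of G2:
  (0,1) → (φ(0),φ(1)) = (0,2) ∈ E(G2) ✓
  (0,2) → (φ(0),φ(2)) = (0,3) ∈ E(G2) ✓
  (1,2) → (φ(1),φ(2)) = (2,3) ∈ E(G2) ✓
All 3 edges of G1 map to edges of G2, and |E(G1)| = |E(G2)| = 3, so φ is a bijection on edges as well as vertices. Hence G1 ≅ G2.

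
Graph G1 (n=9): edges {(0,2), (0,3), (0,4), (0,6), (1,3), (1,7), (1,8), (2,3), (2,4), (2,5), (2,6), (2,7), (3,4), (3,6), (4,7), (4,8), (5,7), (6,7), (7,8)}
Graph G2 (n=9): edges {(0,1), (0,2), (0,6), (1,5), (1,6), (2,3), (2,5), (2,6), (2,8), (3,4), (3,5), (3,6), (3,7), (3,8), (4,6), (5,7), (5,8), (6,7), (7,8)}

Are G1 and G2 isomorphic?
Yes, isomorphic

The graphs are isomorphic.
One valid mapping φ: V(G1) → V(G2): 0→8, 1→1, 2→3, 3→5, 4→2, 5→4, 6→7, 7→6, 8→0

Verify φ preserves adjacency — for each edge of G1, its image is an edge of G2:
  (0,2) → (φ(0),φ(2)) = (3,8) ∈ E(G2) ✓
  (0,3) → (φ(0),φ(3)) = (5,8) ∈ E(G2) ✓
  (0,4) → (φ(0),φ(4)) = (2,8) ∈ E(G2) ✓
  (0,6) → (φ(0),φ(6)) = (7,8) ∈ E(G2) ✓
  (1,3) → (φ(1),φ(3)) = (1,5) ∈ E(G2) ✓
  (1,7) → (φ(1),φ(7)) = (1,6) ∈ E(G2) ✓
  (1,8) → (φ(1),φ(8)) = (0,1) ∈ E(G2) ✓
  (2,3) → (φ(2),φ(3)) = (3,5) ∈ E(G2) ✓
  (2,4) → (φ(2),φ(4)) = (2,3) ∈ E(G2) ✓
  (2,5) → (φ(2),φ(5)) = (3,4) ∈ E(G2) ✓
  (2,6) → (φ(2),φ(6)) = (3,7) ∈ E(G2) ✓
  (2,7) → (φ(2),φ(7)) = (3,6) ∈ E(G2) ✓
  (3,4) → (φ(3),φ(4)) = (2,5) ∈ E(G2) ✓
  (3,6) → (φ(3),φ(6)) = (5,7) ∈ E(G2) ✓
  (4,7) → (φ(4),φ(7)) = (2,6) ∈ E(G2) ✓
  (4,8) → (φ(4),φ(8)) = (0,2) ∈ E(G2) ✓
  (5,7) → (φ(5),φ(7)) = (4,6) ∈ E(G2) ✓
  (6,7) → (φ(6),φ(7)) = (6,7) ∈ E(G2) ✓
  (7,8) → (φ(7),φ(8)) = (0,6) ∈ E(G2) ✓
All 19 edges of G1 map to edges of G2, and |E(G1)| = |E(G2)| = 19, so φ is a bijection on edges as well as vertices. Hence G1 ≅ G2.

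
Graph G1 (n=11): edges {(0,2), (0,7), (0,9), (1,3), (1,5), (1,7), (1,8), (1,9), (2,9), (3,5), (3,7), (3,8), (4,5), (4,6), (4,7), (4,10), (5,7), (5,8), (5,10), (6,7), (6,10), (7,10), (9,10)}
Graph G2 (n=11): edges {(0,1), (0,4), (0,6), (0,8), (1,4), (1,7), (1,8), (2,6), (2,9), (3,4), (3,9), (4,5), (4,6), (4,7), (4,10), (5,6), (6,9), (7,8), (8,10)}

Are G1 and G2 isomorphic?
No, not isomorphic

The graphs are NOT isomorphic.

Counting triangles (3-cliques): G1 has 15, G2 has 7.
Triangle count is an isomorphism invariant, so differing triangle counts rule out isomorphism.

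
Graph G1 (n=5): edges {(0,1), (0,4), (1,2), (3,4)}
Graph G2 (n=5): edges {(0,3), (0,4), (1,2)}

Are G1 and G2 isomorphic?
No, not isomorphic

The graphs are NOT isomorphic.

Connected components of G1: 1 component(s) with vertex sets [[0, 1, 2, 3, 4]], sizes [5].
Connected components of G2: 2 component(s) with vertex sets [[1, 2], [0, 3, 4]], sizes [2, 3].
The number of connected components (and the multiset of component sizes) is an isomorphism invariant — an isomorphism maps each component of G1 bijectively onto a component of G2. Since G1 has 1 component(s) and G2 has 2, they cannot be isomorphic.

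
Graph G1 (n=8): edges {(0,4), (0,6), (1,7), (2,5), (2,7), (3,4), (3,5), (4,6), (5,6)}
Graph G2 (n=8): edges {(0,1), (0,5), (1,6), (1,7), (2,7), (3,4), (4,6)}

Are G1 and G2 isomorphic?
No, not isomorphic

The graphs are NOT isomorphic.

Degrees in G1: deg(0)=2, deg(1)=1, deg(2)=2, deg(3)=2, deg(4)=3, deg(5)=3, deg(6)=3, deg(7)=2.
Sorted degree sequence of G1: [3, 3, 3, 2, 2, 2, 2, 1].
Degrees in G2: deg(0)=2, deg(1)=3, deg(2)=1, deg(3)=1, deg(4)=2, deg(5)=1, deg(6)=2, deg(7)=2.
Sorted degree sequence of G2: [3, 2, 2, 2, 2, 1, 1, 1].
The (sorted) degree sequence is an isomorphism invariant, so since G1 and G2 have different degree sequences they cannot be isomorphic.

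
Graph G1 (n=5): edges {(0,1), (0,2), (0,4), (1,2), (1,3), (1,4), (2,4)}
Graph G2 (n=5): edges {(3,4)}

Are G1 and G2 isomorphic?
No, not isomorphic

The graphs are NOT isomorphic.

Connected components of G1: 1 component(s) with vertex sets [[0, 1, 2, 3, 4]], sizes [5].
Connected components of G2: 4 component(s) with vertex sets [[0], [1], [2], [3, 4]], sizes [1, 1, 1, 2].
The number of connected components (and the multiset of component sizes) is an isomorphism invariant — an isomorphism maps each component of G1 bijectively onto a component of G2. Since G1 has 1 component(s) and G2 has 4, they cannot be isomorphic.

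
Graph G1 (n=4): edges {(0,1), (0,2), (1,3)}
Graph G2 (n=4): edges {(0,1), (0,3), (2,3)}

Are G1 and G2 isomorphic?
Yes, isomorphic

The graphs are isomorphic.
One valid mapping φ: V(G1) → V(G2): 0→3, 1→0, 2→2, 3→1

Verify φ preserves adjacency — for each edge of G1, its image is an edge of G2:
  (0,1) → (φ(0),φ(1)) = (0,3) ∈ E(G2) ✓
  (0,2) → (φ(0),φ(2)) = (2,3) ∈ E(G2) ✓
  (1,3) → (φ(1),φ(3)) = (0,1) ∈ E(G2) ✓
All 3 edges of G1 map to edges of G2, and |E(G1)| = |E(G2)| = 3, so φ is a bijection on edges as well as vertices. Hence G1 ≅ G2.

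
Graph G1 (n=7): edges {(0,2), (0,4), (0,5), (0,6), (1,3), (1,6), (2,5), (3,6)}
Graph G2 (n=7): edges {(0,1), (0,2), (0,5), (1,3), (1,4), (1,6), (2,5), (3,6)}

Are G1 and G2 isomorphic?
Yes, isomorphic

The graphs are isomorphic.
One valid mapping φ: V(G1) → V(G2): 0→1, 1→2, 2→3, 3→5, 4→4, 5→6, 6→0

Verify φ preserves adjacency — for each edge of G1, its image is an edge of G2:
  (0,2) → (φ(0),φ(2)) = (1,3) ∈ E(G2) ✓
  (0,4) → (φ(0),φ(4)) = (1,4) ∈ E(G2) ✓
  (0,5) → (φ(0),φ(5)) = (1,6) ∈ E(G2) ✓
  (0,6) → (φ(0),φ(6)) = (0,1) ∈ E(G2) ✓
  (1,3) → (φ(1),φ(3)) = (2,5) ∈ E(G2) ✓
  (1,6) → (φ(1),φ(6)) = (0,2) ∈ E(G2) ✓
  (2,5) → (φ(2),φ(5)) = (3,6) ∈ E(G2) ✓
  (3,6) → (φ(3),φ(6)) = (0,5) ∈ E(G2) ✓
All 8 edges of G1 map to edges of G2, and |E(G1)| = |E(G2)| = 8, so φ is a bijection on edges as well as vertices. Hence G1 ≅ G2.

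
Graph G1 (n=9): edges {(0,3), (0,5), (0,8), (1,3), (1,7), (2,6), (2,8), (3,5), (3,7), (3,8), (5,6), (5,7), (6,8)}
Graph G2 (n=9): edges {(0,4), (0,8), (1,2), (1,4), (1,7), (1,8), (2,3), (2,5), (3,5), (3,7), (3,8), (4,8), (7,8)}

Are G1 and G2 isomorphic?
Yes, isomorphic

The graphs are isomorphic.
One valid mapping φ: V(G1) → V(G2): 0→7, 1→0, 2→5, 3→8, 4→6, 5→1, 6→2, 7→4, 8→3

Verify φ preserves adjacency — for each edge of G1, its image is an edge of G2:
  (0,3) → (φ(0),φ(3)) = (7,8) ∈ E(G2) ✓
  (0,5) → (φ(0),φ(5)) = (1,7) ∈ E(G2) ✓
  (0,8) → (φ(0),φ(8)) = (3,7) ∈ E(G2) ✓
  (1,3) → (φ(1),φ(3)) = (0,8) ∈ E(G2) ✓
  (1,7) → (φ(1),φ(7)) = (0,4) ∈ E(G2) ✓
  (2,6) → (φ(2),φ(6)) = (2,5) ∈ E(G2) ✓
  (2,8) → (φ(2),φ(8)) = (3,5) ∈ E(G2) ✓
  (3,5) → (φ(3),φ(5)) = (1,8) ∈ E(G2) ✓
  (3,7) → (φ(3),φ(7)) = (4,8) ∈ E(G2) ✓
  (3,8) → (φ(3),φ(8)) = (3,8) ∈ E(G2) ✓
  (5,6) → (φ(5),φ(6)) = (1,2) ∈ E(G2) ✓
  (5,7) → (φ(5),φ(7)) = (1,4) ∈ E(G2) ✓
  (6,8) → (φ(6),φ(8)) = (2,3) ∈ E(G2) ✓
All 13 edges of G1 map to edges of G2, and |E(G1)| = |E(G2)| = 13, so φ is a bijection on edges as well as vertices. Hence G1 ≅ G2.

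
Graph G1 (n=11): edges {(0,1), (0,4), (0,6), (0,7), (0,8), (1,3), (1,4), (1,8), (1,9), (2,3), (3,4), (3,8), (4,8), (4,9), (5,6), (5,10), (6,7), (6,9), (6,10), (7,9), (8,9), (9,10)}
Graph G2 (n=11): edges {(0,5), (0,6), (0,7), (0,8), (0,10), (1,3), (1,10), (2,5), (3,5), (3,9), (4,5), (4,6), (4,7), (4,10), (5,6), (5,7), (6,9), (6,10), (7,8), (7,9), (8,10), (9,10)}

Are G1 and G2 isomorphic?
No, not isomorphic

The graphs are NOT isomorphic.

Degrees in G1: deg(0)=5, deg(1)=5, deg(2)=1, deg(3)=4, deg(4)=5, deg(5)=2, deg(6)=5, deg(7)=3, deg(8)=5, deg(9)=6, deg(10)=3.
Sorted degree sequence of G1: [6, 5, 5, 5, 5, 5, 4, 3, 3, 2, 1].
Degrees in G2: deg(0)=5, deg(1)=2, deg(2)=1, deg(3)=3, deg(4)=4, deg(5)=6, deg(6)=5, deg(7)=5, deg(8)=3, deg(9)=4, deg(10)=6.
Sorted degree sequence of G2: [6, 6, 5, 5, 5, 4, 4, 3, 3, 2, 1].
The (sorted) degree sequence is an isomorphism invariant, so since G1 and G2 have different degree sequences they cannot be isomorphic.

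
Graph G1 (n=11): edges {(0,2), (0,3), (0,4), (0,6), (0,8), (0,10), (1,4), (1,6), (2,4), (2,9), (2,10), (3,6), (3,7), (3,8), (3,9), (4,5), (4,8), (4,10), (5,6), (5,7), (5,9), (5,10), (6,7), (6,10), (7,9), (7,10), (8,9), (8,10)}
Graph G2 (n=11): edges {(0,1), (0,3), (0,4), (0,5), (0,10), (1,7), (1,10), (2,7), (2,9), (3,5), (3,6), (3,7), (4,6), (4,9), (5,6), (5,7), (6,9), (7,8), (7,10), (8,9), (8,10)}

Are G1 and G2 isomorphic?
No, not isomorphic

The graphs are NOT isomorphic.

Counting triangles (3-cliques): G1 has 19, G2 has 7.
Triangle count is an isomorphism invariant, so differing triangle counts rule out isomorphism.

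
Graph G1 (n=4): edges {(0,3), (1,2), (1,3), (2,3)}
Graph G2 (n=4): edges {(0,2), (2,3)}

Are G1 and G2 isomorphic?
No, not isomorphic

The graphs are NOT isomorphic.

Degrees in G1: deg(0)=1, deg(1)=2, deg(2)=2, deg(3)=3.
Sorted degree sequence of G1: [3, 2, 2, 1].
Degrees in G2: deg(0)=1, deg(1)=0, deg(2)=2, deg(3)=1.
Sorted degree sequence of G2: [2, 1, 1, 0].
The (sorted) degree sequence is an isomorphism invariant, so since G1 and G2 have different degree sequences they cannot be isomorphic.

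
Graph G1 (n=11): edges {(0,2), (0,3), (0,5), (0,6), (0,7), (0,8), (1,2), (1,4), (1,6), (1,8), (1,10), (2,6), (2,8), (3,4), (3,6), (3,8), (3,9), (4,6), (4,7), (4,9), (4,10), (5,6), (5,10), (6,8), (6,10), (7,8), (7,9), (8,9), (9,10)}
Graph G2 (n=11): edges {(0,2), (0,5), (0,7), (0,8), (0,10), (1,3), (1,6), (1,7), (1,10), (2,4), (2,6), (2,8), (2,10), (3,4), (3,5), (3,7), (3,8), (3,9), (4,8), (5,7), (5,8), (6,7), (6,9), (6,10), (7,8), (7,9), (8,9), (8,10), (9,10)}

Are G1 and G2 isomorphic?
Yes, isomorphic

The graphs are isomorphic.
One valid mapping φ: V(G1) → V(G2): 0→3, 1→0, 2→5, 3→9, 4→10, 5→4, 6→8, 7→1, 8→7, 9→6, 10→2

Verify φ preserves adjacency — for each edge of G1, its image is an edge of G2:
  (0,2) → (φ(0),φ(2)) = (3,5) ∈ E(G2) ✓
  (0,3) → (φ(0),φ(3)) = (3,9) ∈ E(G2) ✓
  (0,5) → (φ(0),φ(5)) = (3,4) ∈ E(G2) ✓
  (0,6) → (φ(0),φ(6)) = (3,8) ∈ E(G2) ✓
  (0,7) → (φ(0),φ(7)) = (1,3) ∈ E(G2) ✓
  (0,8) → (φ(0),φ(8)) = (3,7) ∈ E(G2) ✓
  (1,2) → (φ(1),φ(2)) = (0,5) ∈ E(G2) ✓
  (1,4) → (φ(1),φ(4)) = (0,10) ∈ E(G2) ✓
  (1,6) → (φ(1),φ(6)) = (0,8) ∈ E(G2) ✓
  (1,8) → (φ(1),φ(8)) = (0,7) ∈ E(G2) ✓
  (1,10) → (φ(1),φ(10)) = (0,2) ∈ E(G2) ✓
  (2,6) → (φ(2),φ(6)) = (5,8) ∈ E(G2) ✓
  (2,8) → (φ(2),φ(8)) = (5,7) ∈ E(G2) ✓
  (3,4) → (φ(3),φ(4)) = (9,10) ∈ E(G2) ✓
  (3,6) → (φ(3),φ(6)) = (8,9) ∈ E(G2) ✓
  (3,8) → (φ(3),φ(8)) = (7,9) ∈ E(G2) ✓
  (3,9) → (φ(3),φ(9)) = (6,9) ∈ E(G2) ✓
  (4,6) → (φ(4),φ(6)) = (8,10) ∈ E(G2) ✓
  (4,7) → (φ(4),φ(7)) = (1,10) ∈ E(G2) ✓
  (4,9) → (φ(4),φ(9)) = (6,10) ∈ E(G2) ✓
  (4,10) → (φ(4),φ(10)) = (2,10) ∈ E(G2) ✓
  (5,6) → (φ(5),φ(6)) = (4,8) ∈ E(G2) ✓
  (5,10) → (φ(5),φ(10)) = (2,4) ∈ E(G2) ✓
  (6,8) → (φ(6),φ(8)) = (7,8) ∈ E(G2) ✓
  (6,10) → (φ(6),φ(10)) = (2,8) ∈ E(G2) ✓
  (7,8) → (φ(7),φ(8)) = (1,7) ∈ E(G2) ✓
  (7,9) → (φ(7),φ(9)) = (1,6) ∈ E(G2) ✓
  (8,9) → (φ(8),φ(9)) = (6,7) ∈ E(G2) ✓
  (9,10) → (φ(9),φ(10)) = (2,6) ∈ E(G2) ✓
All 29 edges of G1 map to edges of G2, and |E(G1)| = |E(G2)| = 29, so φ is a bijection on edges as well as vertices. Hence G1 ≅ G2.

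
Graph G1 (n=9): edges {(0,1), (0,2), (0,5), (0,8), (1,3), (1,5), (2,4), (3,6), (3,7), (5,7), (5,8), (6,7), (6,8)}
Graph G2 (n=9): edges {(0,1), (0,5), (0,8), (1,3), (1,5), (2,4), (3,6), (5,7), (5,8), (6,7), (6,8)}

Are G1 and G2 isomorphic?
No, not isomorphic

The graphs are NOT isomorphic.

Counting edges: G1 has 13 edge(s); G2 has 11 edge(s).
Edge count is an isomorphism invariant (a bijection on vertices induces a bijection on edges), so differing edge counts rule out isomorphism.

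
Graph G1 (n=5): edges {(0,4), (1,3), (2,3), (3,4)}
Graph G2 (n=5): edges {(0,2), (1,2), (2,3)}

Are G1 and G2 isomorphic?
No, not isomorphic

The graphs are NOT isomorphic.

Connected components of G1: 1 component(s) with vertex sets [[0, 1, 2, 3, 4]], sizes [5].
Connected components of G2: 2 component(s) with vertex sets [[4], [0, 1, 2, 3]], sizes [1, 4].
The number of connected components (and the multiset of component sizes) is an isomorphism invariant — an isomorphism maps each component of G1 bijectively onto a component of G2. Since G1 has 1 component(s) and G2 has 2, they cannot be isomorphic.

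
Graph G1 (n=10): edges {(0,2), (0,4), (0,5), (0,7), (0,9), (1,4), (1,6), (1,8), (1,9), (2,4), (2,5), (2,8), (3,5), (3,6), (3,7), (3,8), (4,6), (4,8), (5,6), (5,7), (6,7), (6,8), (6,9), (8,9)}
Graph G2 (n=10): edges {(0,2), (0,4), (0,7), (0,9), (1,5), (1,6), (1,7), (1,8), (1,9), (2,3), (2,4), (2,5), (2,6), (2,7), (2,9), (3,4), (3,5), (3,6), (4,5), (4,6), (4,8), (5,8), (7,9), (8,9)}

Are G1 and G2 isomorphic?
Yes, isomorphic

The graphs are isomorphic.
One valid mapping φ: V(G1) → V(G2): 0→1, 1→3, 2→8, 3→0, 4→5, 5→9, 6→2, 7→7, 8→4, 9→6

Verify φ preserves adjacency — for each edge of G1, its image is an edge of G2:
  (0,2) → (φ(0),φ(2)) = (1,8) ∈ E(G2) ✓
  (0,4) → (φ(0),φ(4)) = (1,5) ∈ E(G2) ✓
  (0,5) → (φ(0),φ(5)) = (1,9) ∈ E(G2) ✓
  (0,7) → (φ(0),φ(7)) = (1,7) ∈ E(G2) ✓
  (0,9) → (φ(0),φ(9)) = (1,6) ∈ E(G2) ✓
  (1,4) → (φ(1),φ(4)) = (3,5) ∈ E(G2) ✓
  (1,6) → (φ(1),φ(6)) = (2,3) ∈ E(G2) ✓
  (1,8) → (φ(1),φ(8)) = (3,4) ∈ E(G2) ✓
  (1,9) → (φ(1),φ(9)) = (3,6) ∈ E(G2) ✓
  (2,4) → (φ(2),φ(4)) = (5,8) ∈ E(G2) ✓
  (2,5) → (φ(2),φ(5)) = (8,9) ∈ E(G2) ✓
  (2,8) → (φ(2),φ(8)) = (4,8) ∈ E(G2) ✓
  (3,5) → (φ(3),φ(5)) = (0,9) ∈ E(G2) ✓
  (3,6) → (φ(3),φ(6)) = (0,2) ∈ E(G2) ✓
  (3,7) → (φ(3),φ(7)) = (0,7) ∈ E(G2) ✓
  (3,8) → (φ(3),φ(8)) = (0,4) ∈ E(G2) ✓
  (4,6) → (φ(4),φ(6)) = (2,5) ∈ E(G2) ✓
  (4,8) → (φ(4),φ(8)) = (4,5) ∈ E(G2) ✓
  (5,6) → (φ(5),φ(6)) = (2,9) ∈ E(G2) ✓
  (5,7) → (φ(5),φ(7)) = (7,9) ∈ E(G2) ✓
  (6,7) → (φ(6),φ(7)) = (2,7) ∈ E(G2) ✓
  (6,8) → (φ(6),φ(8)) = (2,4) ∈ E(G2) ✓
  (6,9) → (φ(6),φ(9)) = (2,6) ∈ E(G2) ✓
  (8,9) → (φ(8),φ(9)) = (4,6) ∈ E(G2) ✓
All 24 edges of G1 map to edges of G2, and |E(G1)| = |E(G2)| = 24, so φ is a bijection on edges as well as vertices. Hence G1 ≅ G2.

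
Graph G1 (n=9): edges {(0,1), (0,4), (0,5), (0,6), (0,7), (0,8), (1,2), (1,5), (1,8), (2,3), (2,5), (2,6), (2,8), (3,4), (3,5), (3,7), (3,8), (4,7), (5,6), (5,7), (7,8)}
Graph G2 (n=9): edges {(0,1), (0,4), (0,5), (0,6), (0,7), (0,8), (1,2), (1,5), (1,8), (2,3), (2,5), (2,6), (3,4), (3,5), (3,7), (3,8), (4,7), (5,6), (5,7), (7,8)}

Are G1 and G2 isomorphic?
No, not isomorphic

The graphs are NOT isomorphic.

Counting edges: G1 has 21 edge(s); G2 has 20 edge(s).
Edge count is an isomorphism invariant (a bijection on vertices induces a bijection on edges), so differing edge counts rule out isomorphism.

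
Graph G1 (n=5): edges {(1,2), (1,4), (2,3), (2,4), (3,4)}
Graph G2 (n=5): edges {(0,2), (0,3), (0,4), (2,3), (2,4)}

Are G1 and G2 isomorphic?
Yes, isomorphic

The graphs are isomorphic.
One valid mapping φ: V(G1) → V(G2): 0→1, 1→4, 2→0, 3→3, 4→2

Verify φ preserves adjacency — for each edge of G1, its image is an edge of G2:
  (1,2) → (φ(1),φ(2)) = (0,4) ∈ E(G2) ✓
  (1,4) → (φ(1),φ(4)) = (2,4) ∈ E(G2) ✓
  (2,3) → (φ(2),φ(3)) = (0,3) ∈ E(G2) ✓
  (2,4) → (φ(2),φ(4)) = (0,2) ∈ E(G2) ✓
  (3,4) → (φ(3),φ(4)) = (2,3) ∈ E(G2) ✓
All 5 edges of G1 map to edges of G2, and |E(G1)| = |E(G2)| = 5, so φ is a bijection on edges as well as vertices. Hence G1 ≅ G2.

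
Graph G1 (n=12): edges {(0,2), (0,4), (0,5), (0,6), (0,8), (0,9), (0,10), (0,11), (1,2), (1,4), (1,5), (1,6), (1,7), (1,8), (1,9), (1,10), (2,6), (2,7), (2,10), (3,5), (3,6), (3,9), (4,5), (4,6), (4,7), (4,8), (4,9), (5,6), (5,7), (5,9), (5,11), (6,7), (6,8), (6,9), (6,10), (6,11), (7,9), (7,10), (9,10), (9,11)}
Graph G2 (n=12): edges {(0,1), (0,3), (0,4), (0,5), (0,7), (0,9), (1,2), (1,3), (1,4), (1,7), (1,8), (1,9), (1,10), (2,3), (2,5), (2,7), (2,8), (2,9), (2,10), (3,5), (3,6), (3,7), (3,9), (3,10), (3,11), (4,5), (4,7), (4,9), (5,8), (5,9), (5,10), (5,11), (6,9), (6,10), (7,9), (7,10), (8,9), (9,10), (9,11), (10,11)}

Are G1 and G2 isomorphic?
Yes, isomorphic

The graphs are isomorphic.
One valid mapping φ: V(G1) → V(G2): 0→5, 1→1, 2→4, 3→6, 4→2, 5→10, 6→9, 7→7, 8→8, 9→3, 10→0, 11→11

Verify φ preserves adjacency — for each edge of G1, its image is an edge of G2:
  (0,2) → (φ(0),φ(2)) = (4,5) ∈ E(G2) ✓
  (0,4) → (φ(0),φ(4)) = (2,5) ∈ E(G2) ✓
  (0,5) → (φ(0),φ(5)) = (5,10) ∈ E(G2) ✓
  (0,6) → (φ(0),φ(6)) = (5,9) ∈ E(G2) ✓
  (0,8) → (φ(0),φ(8)) = (5,8) ∈ E(G2) ✓
  (0,9) → (φ(0),φ(9)) = (3,5) ∈ E(G2) ✓
  (0,10) → (φ(0),φ(10)) = (0,5) ∈ E(G2) ✓
  (0,11) → (φ(0),φ(11)) = (5,11) ∈ E(G2) ✓
  (1,2) → (φ(1),φ(2)) = (1,4) ∈ E(G2) ✓
  (1,4) → (φ(1),φ(4)) = (1,2) ∈ E(G2) ✓
  (1,5) → (φ(1),φ(5)) = (1,10) ∈ E(G2) ✓
  (1,6) → (φ(1),φ(6)) = (1,9) ∈ E(G2) ✓
  (1,7) → (φ(1),φ(7)) = (1,7) ∈ E(G2) ✓
  (1,8) → (φ(1),φ(8)) = (1,8) ∈ E(G2) ✓
  (1,9) → (φ(1),φ(9)) = (1,3) ∈ E(G2) ✓
  (1,10) → (φ(1),φ(10)) = (0,1) ∈ E(G2) ✓
  (2,6) → (φ(2),φ(6)) = (4,9) ∈ E(G2) ✓
  (2,7) → (φ(2),φ(7)) = (4,7) ∈ E(G2) ✓
  (2,10) → (φ(2),φ(10)) = (0,4) ∈ E(G2) ✓
  (3,5) → (φ(3),φ(5)) = (6,10) ∈ E(G2) ✓
  (3,6) → (φ(3),φ(6)) = (6,9) ∈ E(G2) ✓
  (3,9) → (φ(3),φ(9)) = (3,6) ∈ E(G2) ✓
  (4,5) → (φ(4),φ(5)) = (2,10) ∈ E(G2) ✓
  (4,6) → (φ(4),φ(6)) = (2,9) ∈ E(G2) ✓
  (4,7) → (φ(4),φ(7)) = (2,7) ∈ E(G2) ✓
  (4,8) → (φ(4),φ(8)) = (2,8) ∈ E(G2) ✓
  (4,9) → (φ(4),φ(9)) = (2,3) ∈ E(G2) ✓
  (5,6) → (φ(5),φ(6)) = (9,10) ∈ E(G2) ✓
  (5,7) → (φ(5),φ(7)) = (7,10) ∈ E(G2) ✓
  (5,9) → (φ(5),φ(9)) = (3,10) ∈ E(G2) ✓
  (5,11) → (φ(5),φ(11)) = (10,11) ∈ E(G2) ✓
  (6,7) → (φ(6),φ(7)) = (7,9) ∈ E(G2) ✓
  (6,8) → (φ(6),φ(8)) = (8,9) ∈ E(G2) ✓
  (6,9) → (φ(6),φ(9)) = (3,9) ∈ E(G2) ✓
  (6,10) → (φ(6),φ(10)) = (0,9) ∈ E(G2) ✓
  (6,11) → (φ(6),φ(11)) = (9,11) ∈ E(G2) ✓
  (7,9) → (φ(7),φ(9)) = (3,7) ∈ E(G2) ✓
  (7,10) → (φ(7),φ(10)) = (0,7) ∈ E(G2) ✓
  (9,10) → (φ(9),φ(10)) = (0,3) ∈ E(G2) ✓
  (9,11) → (φ(9),φ(11)) = (3,11) ∈ E(G2) ✓
All 40 edges of G1 map to edges of G2, and |E(G1)| = |E(G2)| = 40, so φ is a bijection on edges as well as vertices. Hence G1 ≅ G2.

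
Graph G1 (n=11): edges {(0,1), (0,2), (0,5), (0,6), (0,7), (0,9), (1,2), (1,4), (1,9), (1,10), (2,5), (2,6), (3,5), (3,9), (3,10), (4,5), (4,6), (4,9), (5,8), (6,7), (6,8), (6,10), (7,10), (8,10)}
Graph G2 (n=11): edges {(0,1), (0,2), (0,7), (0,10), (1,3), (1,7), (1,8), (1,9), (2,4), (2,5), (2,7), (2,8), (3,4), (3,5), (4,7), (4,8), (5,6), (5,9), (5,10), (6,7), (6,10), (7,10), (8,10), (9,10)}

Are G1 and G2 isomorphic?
Yes, isomorphic

The graphs are isomorphic.
One valid mapping φ: V(G1) → V(G2): 0→7, 1→2, 2→0, 3→3, 4→8, 5→1, 6→10, 7→6, 8→9, 9→4, 10→5

Verify φ preserves adjacency — for each edge of G1, its image is an edge of G2:
  (0,1) → (φ(0),φ(1)) = (2,7) ∈ E(G2) ✓
  (0,2) → (φ(0),φ(2)) = (0,7) ∈ E(G2) ✓
  (0,5) → (φ(0),φ(5)) = (1,7) ∈ E(G2) ✓
  (0,6) → (φ(0),φ(6)) = (7,10) ∈ E(G2) ✓
  (0,7) → (φ(0),φ(7)) = (6,7) ∈ E(G2) ✓
  (0,9) → (φ(0),φ(9)) = (4,7) ∈ E(G2) ✓
  (1,2) → (φ(1),φ(2)) = (0,2) ∈ E(G2) ✓
  (1,4) → (φ(1),φ(4)) = (2,8) ∈ E(G2) ✓
  (1,9) → (φ(1),φ(9)) = (2,4) ∈ E(G2) ✓
  (1,10) → (φ(1),φ(10)) = (2,5) ∈ E(G2) ✓
  (2,5) → (φ(2),φ(5)) = (0,1) ∈ E(G2) ✓
  (2,6) → (φ(2),φ(6)) = (0,10) ∈ E(G2) ✓
  (3,5) → (φ(3),φ(5)) = (1,3) ∈ E(G2) ✓
  (3,9) → (φ(3),φ(9)) = (3,4) ∈ E(G2) ✓
  (3,10) → (φ(3),φ(10)) = (3,5) ∈ E(G2) ✓
  (4,5) → (φ(4),φ(5)) = (1,8) ∈ E(G2) ✓
  (4,6) → (φ(4),φ(6)) = (8,10) ∈ E(G2) ✓
  (4,9) → (φ(4),φ(9)) = (4,8) ∈ E(G2) ✓
  (5,8) → (φ(5),φ(8)) = (1,9) ∈ E(G2) ✓
  (6,7) → (φ(6),φ(7)) = (6,10) ∈ E(G2) ✓
  (6,8) → (φ(6),φ(8)) = (9,10) ∈ E(G2) ✓
  (6,10) → (φ(6),φ(10)) = (5,10) ∈ E(G2) ✓
  (7,10) → (φ(7),φ(10)) = (5,6) ∈ E(G2) ✓
  (8,10) → (φ(8),φ(10)) = (5,9) ∈ E(G2) ✓
All 24 edges of G1 map to edges of G2, and |E(G1)| = |E(G2)| = 24, so φ is a bijection on edges as well as vertices. Hence G1 ≅ G2.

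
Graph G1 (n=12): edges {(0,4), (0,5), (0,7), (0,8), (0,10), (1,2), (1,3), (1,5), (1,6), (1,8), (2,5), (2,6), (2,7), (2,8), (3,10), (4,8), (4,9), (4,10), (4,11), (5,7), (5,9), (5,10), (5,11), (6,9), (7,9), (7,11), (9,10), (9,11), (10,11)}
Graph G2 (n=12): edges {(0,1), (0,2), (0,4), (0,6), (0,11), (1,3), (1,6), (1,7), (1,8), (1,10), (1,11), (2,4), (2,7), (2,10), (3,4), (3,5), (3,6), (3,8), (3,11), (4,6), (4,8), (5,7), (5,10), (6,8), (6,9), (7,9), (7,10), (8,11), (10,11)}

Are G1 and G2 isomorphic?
Yes, isomorphic

The graphs are isomorphic.
One valid mapping φ: V(G1) → V(G2): 0→0, 1→7, 2→10, 3→9, 4→4, 5→1, 6→5, 7→11, 8→2, 9→3, 10→6, 11→8

Verify φ preserves adjacency — for each edge of G1, its image is an edge of G2:
  (0,4) → (φ(0),φ(4)) = (0,4) ∈ E(G2) ✓
  (0,5) → (φ(0),φ(5)) = (0,1) ∈ E(G2) ✓
  (0,7) → (φ(0),φ(7)) = (0,11) ∈ E(G2) ✓
  (0,8) → (φ(0),φ(8)) = (0,2) ∈ E(G2) ✓
  (0,10) → (φ(0),φ(10)) = (0,6) ∈ E(G2) ✓
  (1,2) → (φ(1),φ(2)) = (7,10) ∈ E(G2) ✓
  (1,3) → (φ(1),φ(3)) = (7,9) ∈ E(G2) ✓
  (1,5) → (φ(1),φ(5)) = (1,7) ∈ E(G2) ✓
  (1,6) → (φ(1),φ(6)) = (5,7) ∈ E(G2) ✓
  (1,8) → (φ(1),φ(8)) = (2,7) ∈ E(G2) ✓
  (2,5) → (φ(2),φ(5)) = (1,10) ∈ E(G2) ✓
  (2,6) → (φ(2),φ(6)) = (5,10) ∈ E(G2) ✓
  (2,7) → (φ(2),φ(7)) = (10,11) ∈ E(G2) ✓
  (2,8) → (φ(2),φ(8)) = (2,10) ∈ E(G2) ✓
  (3,10) → (φ(3),φ(10)) = (6,9) ∈ E(G2) ✓
  (4,8) → (φ(4),φ(8)) = (2,4) ∈ E(G2) ✓
  (4,9) → (φ(4),φ(9)) = (3,4) ∈ E(G2) ✓
  (4,10) → (φ(4),φ(10)) = (4,6) ∈ E(G2) ✓
  (4,11) → (φ(4),φ(11)) = (4,8) ∈ E(G2) ✓
  (5,7) → (φ(5),φ(7)) = (1,11) ∈ E(G2) ✓
  (5,9) → (φ(5),φ(9)) = (1,3) ∈ E(G2) ✓
  (5,10) → (φ(5),φ(10)) = (1,6) ∈ E(G2) ✓
  (5,11) → (φ(5),φ(11)) = (1,8) ∈ E(G2) ✓
  (6,9) → (φ(6),φ(9)) = (3,5) ∈ E(G2) ✓
  (7,9) → (φ(7),φ(9)) = (3,11) ∈ E(G2) ✓
  (7,11) → (φ(7),φ(11)) = (8,11) ∈ E(G2) ✓
  (9,10) → (φ(9),φ(10)) = (3,6) ∈ E(G2) ✓
  (9,11) → (φ(9),φ(11)) = (3,8) ∈ E(G2) ✓
  (10,11) → (φ(10),φ(11)) = (6,8) ∈ E(G2) ✓
All 29 edges of G1 map to edges of G2, and |E(G1)| = |E(G2)| = 29, so φ is a bijection on edges as well as vertices. Hence G1 ≅ G2.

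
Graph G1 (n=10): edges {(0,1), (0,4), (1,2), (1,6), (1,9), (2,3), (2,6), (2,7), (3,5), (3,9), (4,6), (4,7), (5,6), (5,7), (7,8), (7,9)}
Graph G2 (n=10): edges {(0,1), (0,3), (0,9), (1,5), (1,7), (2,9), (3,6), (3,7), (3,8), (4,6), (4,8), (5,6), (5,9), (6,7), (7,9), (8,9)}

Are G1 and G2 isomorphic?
Yes, isomorphic

The graphs are isomorphic.
One valid mapping φ: V(G1) → V(G2): 0→4, 1→6, 2→7, 3→1, 4→8, 5→0, 6→3, 7→9, 8→2, 9→5

Verify φ preserves adjacency — for each edge of G1, its image is an edge of G2:
  (0,1) → (φ(0),φ(1)) = (4,6) ∈ E(G2) ✓
  (0,4) → (φ(0),φ(4)) = (4,8) ∈ E(G2) ✓
  (1,2) → (φ(1),φ(2)) = (6,7) ∈ E(G2) ✓
  (1,6) → (φ(1),φ(6)) = (3,6) ∈ E(G2) ✓
  (1,9) → (φ(1),φ(9)) = (5,6) ∈ E(G2) ✓
  (2,3) → (φ(2),φ(3)) = (1,7) ∈ E(G2) ✓
  (2,6) → (φ(2),φ(6)) = (3,7) ∈ E(G2) ✓
  (2,7) → (φ(2),φ(7)) = (7,9) ∈ E(G2) ✓
  (3,5) → (φ(3),φ(5)) = (0,1) ∈ E(G2) ✓
  (3,9) → (φ(3),φ(9)) = (1,5) ∈ E(G2) ✓
  (4,6) → (φ(4),φ(6)) = (3,8) ∈ E(G2) ✓
  (4,7) → (φ(4),φ(7)) = (8,9) ∈ E(G2) ✓
  (5,6) → (φ(5),φ(6)) = (0,3) ∈ E(G2) ✓
  (5,7) → (φ(5),φ(7)) = (0,9) ∈ E(G2) ✓
  (7,8) → (φ(7),φ(8)) = (2,9) ∈ E(G2) ✓
  (7,9) → (φ(7),φ(9)) = (5,9) ∈ E(G2) ✓
All 16 edges of G1 map to edges of G2, and |E(G1)| = |E(G2)| = 16, so φ is a bijection on edges as well as vertices. Hence G1 ≅ G2.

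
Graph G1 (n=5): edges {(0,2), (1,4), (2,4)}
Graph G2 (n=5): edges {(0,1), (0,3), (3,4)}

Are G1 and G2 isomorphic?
Yes, isomorphic

The graphs are isomorphic.
One valid mapping φ: V(G1) → V(G2): 0→4, 1→1, 2→3, 3→2, 4→0

Verify φ preserves adjacency — for each edge of G1, its image is an edge of G2:
  (0,2) → (φ(0),φ(2)) = (3,4) ∈ E(G2) ✓
  (1,4) → (φ(1),φ(4)) = (0,1) ∈ E(G2) ✓
  (2,4) → (φ(2),φ(4)) = (0,3) ∈ E(G2) ✓
All 3 edges of G1 map to edges of G2, and |E(G1)| = |E(G2)| = 3, so φ is a bijection on edges as well as vertices. Hence G1 ≅ G2.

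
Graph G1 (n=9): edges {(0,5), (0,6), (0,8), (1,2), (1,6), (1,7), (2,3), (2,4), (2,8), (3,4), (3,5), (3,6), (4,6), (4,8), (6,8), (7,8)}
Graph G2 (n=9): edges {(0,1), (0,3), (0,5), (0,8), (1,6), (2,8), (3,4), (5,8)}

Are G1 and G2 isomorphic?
No, not isomorphic

The graphs are NOT isomorphic.

Connected components of G1: 1 component(s) with vertex sets [[0, 1, 2, 3, 4, 5, 6, 7, 8]], sizes [9].
Connected components of G2: 2 component(s) with vertex sets [[7], [0, 1, 2, 3, 4, 5, 6, 8]], sizes [1, 8].
The number of connected components (and the multiset of component sizes) is an isomorphism invariant — an isomorphism maps each component of G1 bijectively onto a component of G2. Since G1 has 1 component(s) and G2 has 2, they cannot be isomorphic.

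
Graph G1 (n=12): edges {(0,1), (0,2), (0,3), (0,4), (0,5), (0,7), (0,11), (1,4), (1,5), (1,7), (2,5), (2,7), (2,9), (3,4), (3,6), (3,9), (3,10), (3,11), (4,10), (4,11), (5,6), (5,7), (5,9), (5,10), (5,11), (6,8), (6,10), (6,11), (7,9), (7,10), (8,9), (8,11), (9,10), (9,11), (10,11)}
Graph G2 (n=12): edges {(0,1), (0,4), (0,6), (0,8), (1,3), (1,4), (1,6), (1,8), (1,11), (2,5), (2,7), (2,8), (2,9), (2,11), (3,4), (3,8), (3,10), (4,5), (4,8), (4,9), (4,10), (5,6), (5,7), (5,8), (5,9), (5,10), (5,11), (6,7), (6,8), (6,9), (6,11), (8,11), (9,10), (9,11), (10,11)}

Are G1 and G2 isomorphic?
Yes, isomorphic

The graphs are isomorphic.
One valid mapping φ: V(G1) → V(G2): 0→4, 1→3, 2→0, 3→9, 4→10, 5→8, 6→2, 7→1, 8→7, 9→6, 10→11, 11→5

Verify φ preserves adjacency — for each edge of G1, its image is an edge of G2:
  (0,1) → (φ(0),φ(1)) = (3,4) ∈ E(G2) ✓
  (0,2) → (φ(0),φ(2)) = (0,4) ∈ E(G2) ✓
  (0,3) → (φ(0),φ(3)) = (4,9) ∈ E(G2) ✓
  (0,4) → (φ(0),φ(4)) = (4,10) ∈ E(G2) ✓
  (0,5) → (φ(0),φ(5)) = (4,8) ∈ E(G2) ✓
  (0,7) → (φ(0),φ(7)) = (1,4) ∈ E(G2) ✓
  (0,11) → (φ(0),φ(11)) = (4,5) ∈ E(G2) ✓
  (1,4) → (φ(1),φ(4)) = (3,10) ∈ E(G2) ✓
  (1,5) → (φ(1),φ(5)) = (3,8) ∈ E(G2) ✓
  (1,7) → (φ(1),φ(7)) = (1,3) ∈ E(G2) ✓
  (2,5) → (φ(2),φ(5)) = (0,8) ∈ E(G2) ✓
  (2,7) → (φ(2),φ(7)) = (0,1) ∈ E(G2) ✓
  (2,9) → (φ(2),φ(9)) = (0,6) ∈ E(G2) ✓
  (3,4) → (φ(3),φ(4)) = (9,10) ∈ E(G2) ✓
  (3,6) → (φ(3),φ(6)) = (2,9) ∈ E(G2) ✓
  (3,9) → (φ(3),φ(9)) = (6,9) ∈ E(G2) ✓
  (3,10) → (φ(3),φ(10)) = (9,11) ∈ E(G2) ✓
  (3,11) → (φ(3),φ(11)) = (5,9) ∈ E(G2) ✓
  (4,10) → (φ(4),φ(10)) = (10,11) ∈ E(G2) ✓
  (4,11) → (φ(4),φ(11)) = (5,10) ∈ E(G2) ✓
  (5,6) → (φ(5),φ(6)) = (2,8) ∈ E(G2) ✓
  (5,7) → (φ(5),φ(7)) = (1,8) ∈ E(G2) ✓
  (5,9) → (φ(5),φ(9)) = (6,8) ∈ E(G2) ✓
  (5,10) → (φ(5),φ(10)) = (8,11) ∈ E(G2) ✓
  (5,11) → (φ(5),φ(11)) = (5,8) ∈ E(G2) ✓
  (6,8) → (φ(6),φ(8)) = (2,7) ∈ E(G2) ✓
  (6,10) → (φ(6),φ(10)) = (2,11) ∈ E(G2) ✓
  (6,11) → (φ(6),φ(11)) = (2,5) ∈ E(G2) ✓
  (7,9) → (φ(7),φ(9)) = (1,6) ∈ E(G2) ✓
  (7,10) → (φ(7),φ(10)) = (1,11) ∈ E(G2) ✓
  (8,9) → (φ(8),φ(9)) = (6,7) ∈ E(G2) ✓
  (8,11) → (φ(8),φ(11)) = (5,7) ∈ E(G2) ✓
  (9,10) → (φ(9),φ(10)) = (6,11) ∈ E(G2) ✓
  (9,11) → (φ(9),φ(11)) = (5,6) ∈ E(G2) ✓
  (10,11) → (φ(10),φ(11)) = (5,11) ∈ E(G2) ✓
All 35 edges of G1 map to edges of G2, and |E(G1)| = |E(G2)| = 35, so φ is a bijection on edges as well as vertices. Hence G1 ≅ G2.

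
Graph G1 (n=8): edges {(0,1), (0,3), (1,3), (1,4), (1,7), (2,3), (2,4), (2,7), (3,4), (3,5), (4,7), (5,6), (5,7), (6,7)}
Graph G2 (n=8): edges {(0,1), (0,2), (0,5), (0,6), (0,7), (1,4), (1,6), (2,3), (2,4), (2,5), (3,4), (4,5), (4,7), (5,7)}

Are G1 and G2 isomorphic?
Yes, isomorphic

The graphs are isomorphic.
One valid mapping φ: V(G1) → V(G2): 0→3, 1→2, 2→7, 3→4, 4→5, 5→1, 6→6, 7→0

Verify φ preserves adjacency — for each edge of G1, its image is an edge of G2:
  (0,1) → (φ(0),φ(1)) = (2,3) ∈ E(G2) ✓
  (0,3) → (φ(0),φ(3)) = (3,4) ∈ E(G2) ✓
  (1,3) → (φ(1),φ(3)) = (2,4) ∈ E(G2) ✓
  (1,4) → (φ(1),φ(4)) = (2,5) ∈ E(G2) ✓
  (1,7) → (φ(1),φ(7)) = (0,2) ∈ E(G2) ✓
  (2,3) → (φ(2),φ(3)) = (4,7) ∈ E(G2) ✓
  (2,4) → (φ(2),φ(4)) = (5,7) ∈ E(G2) ✓
  (2,7) → (φ(2),φ(7)) = (0,7) ∈ E(G2) ✓
  (3,4) → (φ(3),φ(4)) = (4,5) ∈ E(G2) ✓
  (3,5) → (φ(3),φ(5)) = (1,4) ∈ E(G2) ✓
  (4,7) → (φ(4),φ(7)) = (0,5) ∈ E(G2) ✓
  (5,6) → (φ(5),φ(6)) = (1,6) ∈ E(G2) ✓
  (5,7) → (φ(5),φ(7)) = (0,1) ∈ E(G2) ✓
  (6,7) → (φ(6),φ(7)) = (0,6) ∈ E(G2) ✓
All 14 edges of G1 map to edges of G2, and |E(G1)| = |E(G2)| = 14, so φ is a bijection on edges as well as vertices. Hence G1 ≅ G2.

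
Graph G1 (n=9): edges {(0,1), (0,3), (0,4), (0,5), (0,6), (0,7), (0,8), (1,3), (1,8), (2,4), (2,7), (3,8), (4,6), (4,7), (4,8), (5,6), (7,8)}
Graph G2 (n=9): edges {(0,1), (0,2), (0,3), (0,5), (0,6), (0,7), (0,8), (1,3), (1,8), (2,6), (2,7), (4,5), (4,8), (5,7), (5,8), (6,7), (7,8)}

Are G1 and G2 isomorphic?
Yes, isomorphic

The graphs are isomorphic.
One valid mapping φ: V(G1) → V(G2): 0→0, 1→2, 2→4, 3→6, 4→8, 5→3, 6→1, 7→5, 8→7

Verify φ preserves adjacency — for each edge of G1, its image is an edge of G2:
  (0,1) → (φ(0),φ(1)) = (0,2) ∈ E(G2) ✓
  (0,3) → (φ(0),φ(3)) = (0,6) ∈ E(G2) ✓
  (0,4) → (φ(0),φ(4)) = (0,8) ∈ E(G2) ✓
  (0,5) → (φ(0),φ(5)) = (0,3) ∈ E(G2) ✓
  (0,6) → (φ(0),φ(6)) = (0,1) ∈ E(G2) ✓
  (0,7) → (φ(0),φ(7)) = (0,5) ∈ E(G2) ✓
  (0,8) → (φ(0),φ(8)) = (0,7) ∈ E(G2) ✓
  (1,3) → (φ(1),φ(3)) = (2,6) ∈ E(G2) ✓
  (1,8) → (φ(1),φ(8)) = (2,7) ∈ E(G2) ✓
  (2,4) → (φ(2),φ(4)) = (4,8) ∈ E(G2) ✓
  (2,7) → (φ(2),φ(7)) = (4,5) ∈ E(G2) ✓
  (3,8) → (φ(3),φ(8)) = (6,7) ∈ E(G2) ✓
  (4,6) → (φ(4),φ(6)) = (1,8) ∈ E(G2) ✓
  (4,7) → (φ(4),φ(7)) = (5,8) ∈ E(G2) ✓
  (4,8) → (φ(4),φ(8)) = (7,8) ∈ E(G2) ✓
  (5,6) → (φ(5),φ(6)) = (1,3) ∈ E(G2) ✓
  (7,8) → (φ(7),φ(8)) = (5,7) ∈ E(G2) ✓
All 17 edges of G1 map to edges of G2, and |E(G1)| = |E(G2)| = 17, so φ is a bijection on edges as well as vertices. Hence G1 ≅ G2.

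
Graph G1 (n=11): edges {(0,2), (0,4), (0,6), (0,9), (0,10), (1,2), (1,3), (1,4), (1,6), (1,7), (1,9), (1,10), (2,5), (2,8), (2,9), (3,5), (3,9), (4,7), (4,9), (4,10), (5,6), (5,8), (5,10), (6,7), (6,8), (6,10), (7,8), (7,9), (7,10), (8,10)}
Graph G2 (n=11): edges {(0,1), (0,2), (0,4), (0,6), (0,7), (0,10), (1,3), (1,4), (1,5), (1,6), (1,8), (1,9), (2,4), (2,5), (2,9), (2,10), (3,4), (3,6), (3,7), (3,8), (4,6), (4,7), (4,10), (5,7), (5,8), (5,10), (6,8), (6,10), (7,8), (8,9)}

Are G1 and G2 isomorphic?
Yes, isomorphic

The graphs are isomorphic.
One valid mapping φ: V(G1) → V(G2): 0→7, 1→1, 2→5, 3→9, 4→3, 5→2, 6→0, 7→6, 8→10, 9→8, 10→4

Verify φ preserves adjacency — for each edge of G1, its image is an edge of G2:
  (0,2) → (φ(0),φ(2)) = (5,7) ∈ E(G2) ✓
  (0,4) → (φ(0),φ(4)) = (3,7) ∈ E(G2) ✓
  (0,6) → (φ(0),φ(6)) = (0,7) ∈ E(G2) ✓
  (0,9) → (φ(0),φ(9)) = (7,8) ∈ E(G2) ✓
  (0,10) → (φ(0),φ(10)) = (4,7) ∈ E(G2) ✓
  (1,2) → (φ(1),φ(2)) = (1,5) ∈ E(G2) ✓
  (1,3) → (φ(1),φ(3)) = (1,9) ∈ E(G2) ✓
  (1,4) → (φ(1),φ(4)) = (1,3) ∈ E(G2) ✓
  (1,6) → (φ(1),φ(6)) = (0,1) ∈ E(G2) ✓
  (1,7) → (φ(1),φ(7)) = (1,6) ∈ E(G2) ✓
  (1,9) → (φ(1),φ(9)) = (1,8) ∈ E(G2) ✓
  (1,10) → (φ(1),φ(10)) = (1,4) ∈ E(G2) ✓
  (2,5) → (φ(2),φ(5)) = (2,5) ∈ E(G2) ✓
  (2,8) → (φ(2),φ(8)) = (5,10) ∈ E(G2) ✓
  (2,9) → (φ(2),φ(9)) = (5,8) ∈ E(G2) ✓
  (3,5) → (φ(3),φ(5)) = (2,9) ∈ E(G2) ✓
  (3,9) → (φ(3),φ(9)) = (8,9) ∈ E(G2) ✓
  (4,7) → (φ(4),φ(7)) = (3,6) ∈ E(G2) ✓
  (4,9) → (φ(4),φ(9)) = (3,8) ∈ E(G2) ✓
  (4,10) → (φ(4),φ(10)) = (3,4) ∈ E(G2) ✓
  (5,6) → (φ(5),φ(6)) = (0,2) ∈ E(G2) ✓
  (5,8) → (φ(5),φ(8)) = (2,10) ∈ E(G2) ✓
  (5,10) → (φ(5),φ(10)) = (2,4) ∈ E(G2) ✓
  (6,7) → (φ(6),φ(7)) = (0,6) ∈ E(G2) ✓
  (6,8) → (φ(6),φ(8)) = (0,10) ∈ E(G2) ✓
  (6,10) → (φ(6),φ(10)) = (0,4) ∈ E(G2) ✓
  (7,8) → (φ(7),φ(8)) = (6,10) ∈ E(G2) ✓
  (7,9) → (φ(7),φ(9)) = (6,8) ∈ E(G2) ✓
  (7,10) → (φ(7),φ(10)) = (4,6) ∈ E(G2) ✓
  (8,10) → (φ(8),φ(10)) = (4,10) ∈ E(G2) ✓
All 30 edges of G1 map to edges of G2, and |E(G1)| = |E(G2)| = 30, so φ is a bijection on edges as well as vertices. Hence G1 ≅ G2.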